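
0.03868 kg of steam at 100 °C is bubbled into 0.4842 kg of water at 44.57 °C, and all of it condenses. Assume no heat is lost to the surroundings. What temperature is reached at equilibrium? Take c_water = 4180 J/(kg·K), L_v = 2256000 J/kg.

T_f ≈ 88.6 °C

Let T be the final temperature. ΣQ_i = 0:
condense steam: −0.03868·2256000 = −87262
  condensed water 100 °C→T: 161.68(T − 100)
  original water: 2024(T − 44.57)
2185.6 T = 87262 + 16168 + 90208 = 193638
T ≈ 88.60 °C, under the boiling point, so the assumption holds.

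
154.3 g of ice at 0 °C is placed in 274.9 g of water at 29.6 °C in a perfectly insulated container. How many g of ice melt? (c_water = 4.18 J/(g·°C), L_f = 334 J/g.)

Cooling the water to 0 °C releases 274.9×4.18×29.6 = 34013 J.
Melting all 154.3 g of ice would need 154.3×334 = 51536 J.
34013 J < 51536 J, so only part of the ice melts and the system sits at 0 °C.
Mass melted = 34013/334 ≈ 101.8 g.

m_melted ≈ 102 g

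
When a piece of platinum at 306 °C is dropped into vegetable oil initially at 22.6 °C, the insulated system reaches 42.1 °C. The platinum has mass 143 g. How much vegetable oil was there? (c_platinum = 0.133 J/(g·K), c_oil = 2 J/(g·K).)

m ≈ 129 g

Let T be the final temperature. ΣQ_i = 0:
143·0.133·(42.1 − 306) + m·2·(42.1 − 22.6) = 0
39 m = 5019.1
m = 5019.1/39 ≈ 128.7 g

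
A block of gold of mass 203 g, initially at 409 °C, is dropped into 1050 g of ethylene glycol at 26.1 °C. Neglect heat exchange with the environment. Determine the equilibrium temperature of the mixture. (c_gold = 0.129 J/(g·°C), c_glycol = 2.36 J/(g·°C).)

T_f ≈ 30.1 °C

T_f = Σ m_i c_i T_i / Σ m_i c_i:
T_f = (26.19×409 + 2478×26.1) / (26.19 + 2478)
    = 75386 / 2504.2 ≈ 30.10 °C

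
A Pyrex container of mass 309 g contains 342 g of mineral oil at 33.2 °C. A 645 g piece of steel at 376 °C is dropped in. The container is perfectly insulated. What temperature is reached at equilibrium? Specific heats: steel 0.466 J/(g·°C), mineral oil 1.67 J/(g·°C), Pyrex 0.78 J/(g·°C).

T_f = Σ m_i c_i T_i / Σ m_i c_i:
T_f = (300.57*376 + 571.14*33.2 + 241.02*33.2) / (300.57 + 571.14 + 241.02)
    = 139978 / 1112.7 ≈ 125.80 °C

T_f ≈ 125.8 °C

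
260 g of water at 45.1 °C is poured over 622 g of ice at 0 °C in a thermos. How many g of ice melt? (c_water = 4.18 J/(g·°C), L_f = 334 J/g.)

Heat available from the water dropping to 0 °C: 260×4.18×45.1 = 49015 J.
Fully melting the ice requires m_ice L_f = 622×334 = 207748 J.
Since 49015 < 207748 J, not all the ice melts; equilibrium is at 0 °C.
m_melted×334 = 49015  ⇒  m_melted ≈ 146.8 g.

m_melted ≈ 147 g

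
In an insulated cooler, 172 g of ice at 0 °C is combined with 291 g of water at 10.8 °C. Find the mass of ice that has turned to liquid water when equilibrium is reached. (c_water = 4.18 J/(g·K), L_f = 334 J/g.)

m_melted ≈ 39.3 g

Cooling the water to 0 °C releases 291×4.18×10.8 = 13137 J.
To melt every bit of ice: 172×334 = 57448 J.
That's not enough to melt it all — equilibrium is at 0 °C with ice remaining.
m_melted×334 = 13137  ⇒  m_melted ≈ 39.33 g.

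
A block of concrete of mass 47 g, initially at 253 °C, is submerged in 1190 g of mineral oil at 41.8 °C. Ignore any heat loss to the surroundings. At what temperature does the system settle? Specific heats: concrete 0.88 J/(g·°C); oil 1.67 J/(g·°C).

T_f ≈ 46.1 °C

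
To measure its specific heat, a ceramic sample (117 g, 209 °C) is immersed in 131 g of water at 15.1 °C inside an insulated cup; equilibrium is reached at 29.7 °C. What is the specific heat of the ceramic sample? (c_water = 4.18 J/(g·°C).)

Energy conservation, ΣQ = 0:
117×c×(29.7 − 209) + 131×4.18×(29.7 − 15.1) = 0
-20978 c = -7994.7
c = -7994.7/-20978 ≈ 0.3811 J/(g·°C)

c ≈ 0.381 J/(g·°C)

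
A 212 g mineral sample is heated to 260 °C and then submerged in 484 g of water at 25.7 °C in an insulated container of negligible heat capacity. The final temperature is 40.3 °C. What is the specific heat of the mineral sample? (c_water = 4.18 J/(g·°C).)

Net heat exchanged in the isolated system is zero:
212·c·(40.3 − 260) + 484·4.18·(40.3 − 25.7) = 0
-46576 c = -29538
c = -29538/-46576 ≈ 0.6342 J/(g·°C)

c ≈ 0.634 J/(g·°C)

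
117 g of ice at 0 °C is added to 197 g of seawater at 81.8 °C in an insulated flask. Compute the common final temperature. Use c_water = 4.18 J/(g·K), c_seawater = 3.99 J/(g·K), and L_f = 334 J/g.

T_f ≈ 19.8 °C

Setting the total heat transfer to zero:
latent heat to melt: 117×334 = 39078; warm the meltwater: 489.06 T; seawater: 786.03(T − 81.8)
1275.1 T = 64297 − 39078 = 25219
T ≈ 19.78 °C (positive, so assuming full melt was valid).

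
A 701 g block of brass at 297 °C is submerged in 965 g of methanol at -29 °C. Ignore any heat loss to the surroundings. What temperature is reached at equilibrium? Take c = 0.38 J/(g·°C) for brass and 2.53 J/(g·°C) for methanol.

T_f = Σ m_i c_i T_i / Σ m_i c_i:
T_f = (266.38×297 + 2441.4×(-29)) / (266.38 + 2441.4)
    = 8312.8 / 2707.8 ≈ 3.07 °C

T_f ≈ 3.1 °C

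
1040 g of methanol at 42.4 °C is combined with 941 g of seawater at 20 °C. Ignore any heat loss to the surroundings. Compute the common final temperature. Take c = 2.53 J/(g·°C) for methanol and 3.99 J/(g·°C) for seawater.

With ΣQ=0 the equilibrium temperature is the m·c-weighted mean:
T_f = (2631.2*42.4 + 3754.6*20) / (2631.2 + 3754.6)
    = 186655 / 6385.8 ≈ 29.23 °C

T_f ≈ 29.2 °C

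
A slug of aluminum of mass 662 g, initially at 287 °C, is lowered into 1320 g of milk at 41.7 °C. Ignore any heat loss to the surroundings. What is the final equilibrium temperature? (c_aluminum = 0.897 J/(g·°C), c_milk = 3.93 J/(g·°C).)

T_f ≈ 66.9 °C

Heat gained plus heat lost sum to zero:
662*0.897*(T − 287) + 1320*3.93*(T − 41.7) = 0
593.81(T − 287) + 5187.6(T − 41.7) = 0
(593.81 + 5187.6) T = 593.81*287 + 5187.6*41.7
T = 386748 / 5781.4 = 66.9 °C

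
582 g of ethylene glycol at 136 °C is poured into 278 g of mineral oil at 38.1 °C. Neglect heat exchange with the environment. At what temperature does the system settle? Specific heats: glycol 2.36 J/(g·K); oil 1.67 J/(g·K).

T_f ≈ 111.3 °C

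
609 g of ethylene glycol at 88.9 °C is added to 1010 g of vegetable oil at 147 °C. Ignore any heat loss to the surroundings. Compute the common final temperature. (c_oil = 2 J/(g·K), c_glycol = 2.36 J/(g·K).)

T_f ≈ 122.8 °C

T_f = Σ m_i c_i T_i / Σ m_i c_i:
T_f = (2020·147 + 1437.2·88.9) / (2020 + 1437.2)
    = 424711 / 3457.2 ≈ 122.85 °C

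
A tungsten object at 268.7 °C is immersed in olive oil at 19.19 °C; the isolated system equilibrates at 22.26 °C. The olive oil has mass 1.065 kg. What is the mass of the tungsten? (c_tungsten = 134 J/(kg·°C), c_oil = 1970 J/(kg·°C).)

m ≈ 0.195 kg

Heat lost by the tungsten = heat gained by the oil:
m×134×(268.7 − 22.26) = 1.065×1970×(22.26 − 19.19)
33023 m = 6441  ⇒  m ≈ 0.195 kg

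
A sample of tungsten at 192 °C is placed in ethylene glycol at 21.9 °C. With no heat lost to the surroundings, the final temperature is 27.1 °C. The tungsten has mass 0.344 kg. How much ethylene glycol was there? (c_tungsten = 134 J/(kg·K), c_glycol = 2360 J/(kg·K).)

Heat lost by the tungsten = heat gained by the glycol:
0.344·134·(192 − 27.1) = m·2360·(27.1 − 21.9)
12272 m = 7601.2  ⇒  m ≈ 0.6194 kg

m ≈ 0.619 kg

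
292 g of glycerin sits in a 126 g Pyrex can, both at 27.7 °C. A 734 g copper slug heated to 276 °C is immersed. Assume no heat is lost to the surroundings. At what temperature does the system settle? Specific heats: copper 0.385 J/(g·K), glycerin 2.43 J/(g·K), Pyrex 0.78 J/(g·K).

T_f ≈ 92.0 °C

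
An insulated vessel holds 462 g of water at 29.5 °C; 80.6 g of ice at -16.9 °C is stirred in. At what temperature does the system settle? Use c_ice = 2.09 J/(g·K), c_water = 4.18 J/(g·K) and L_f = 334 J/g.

Conservation of energy gives ΣQ = 0:
ice -16.9→0 °C: 80.6·2.09·16.9 = 2846.9; fusion: m_ice L_f = 80.6·334 = 26920; meltwater 0→T: 80.6·4.18·T = 336.91 T; water: 1931.2(T − 29.5)
2268.1 T = 56969 − 29767 = 27202
T ≈ 11.99 °C — above 0 °C, consistent with complete melting.

T_f ≈ 12.0 °C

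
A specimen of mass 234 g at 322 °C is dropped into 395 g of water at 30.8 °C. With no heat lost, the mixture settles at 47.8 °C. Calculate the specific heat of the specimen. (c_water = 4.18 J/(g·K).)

c ≈ 0.437 J/(g·K)

Heat lost by the specimen = heat gained by the water:
234×c×(322 − 47.8) = 395×4.18×(47.8 − 30.8)
64163 c = 28069  ⇒  c ≈ 0.4375 J/(g·K)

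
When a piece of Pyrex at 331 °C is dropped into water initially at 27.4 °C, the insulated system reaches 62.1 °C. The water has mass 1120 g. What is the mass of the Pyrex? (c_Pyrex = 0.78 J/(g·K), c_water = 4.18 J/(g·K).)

Heat lost by the Pyrex = heat gained by the water:
m×0.78×(331 − 62.1) = 1120×4.18×(62.1 − 27.4)
209.74 m = 162452  ⇒  m ≈ 774.5 g

m ≈ 775 g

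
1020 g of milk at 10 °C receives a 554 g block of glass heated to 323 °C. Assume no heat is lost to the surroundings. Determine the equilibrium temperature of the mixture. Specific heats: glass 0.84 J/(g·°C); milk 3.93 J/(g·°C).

T_f ≈ 42.6 °C

Heat lost by the glass equals heat gained by the milk:
554*0.84*(323 − T) = 1020*3.93*(T − 10)
465.36(323 − T) = 4008.6(T − 10)
4474 T = 190397  ⇒  T ≈ 42.56 °C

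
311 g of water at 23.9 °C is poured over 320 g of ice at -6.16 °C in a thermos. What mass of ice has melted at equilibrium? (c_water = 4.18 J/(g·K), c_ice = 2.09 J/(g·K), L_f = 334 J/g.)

Cooling the water to 0 °C releases 311×4.18×23.9 = 31070 J.
Warming the ice to 0 °C takes 320×2.09×6.16 = 4119.8 J, leaving 26950 J for melting.
Melting all 320 g of ice would need 320×334 = 106880 J.
That's not enough to melt it all — equilibrium is at 0 °C with ice remaining.
Mass melted = 26950/334 ≈ 80.69 g.

m_melted ≈ 80.7 g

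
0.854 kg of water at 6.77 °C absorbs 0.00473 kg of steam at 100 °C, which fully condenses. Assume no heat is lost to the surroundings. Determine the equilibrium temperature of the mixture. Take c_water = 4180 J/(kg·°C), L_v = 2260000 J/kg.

Taking heat into each body as positive, Σ m c ΔT = 0:
latent heat released on condensation: 0.00473·2260000 = 10690; condensate cools 100→T: 0.00473·4180·(T − 100) = 19.77(T − 100); water warms: 0.854·4180·(T − 6.77) = 3569.7(T − 6.77)
3589.5 T = 10690 + 1977.1 + 24167 = 36834
T ≈ 10.26 °C, under the boiling point, so the assumption holds.

T_f ≈ 10.3 °C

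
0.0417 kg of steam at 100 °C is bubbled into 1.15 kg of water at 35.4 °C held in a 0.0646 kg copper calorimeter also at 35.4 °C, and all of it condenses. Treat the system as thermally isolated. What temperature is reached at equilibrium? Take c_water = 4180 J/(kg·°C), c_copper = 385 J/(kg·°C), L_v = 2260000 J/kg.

T_f ≈ 56.5 °C

Taking heat into each body as positive, Σ m c ΔT = 0:
condense steam: −0.0417·2260000 = −94242
  condensed water 100 °C→T: 174.31(T − 100)
  water warms: 1.15·4180·(T − 35.4) = 4807(T − 35.4)
  cup: 24.87(T − 35.4)
5006.2 T = 94242 + 17431 + 171048 = 282721
T ≈ 56.47 °C (< 100 °C, so full condensation is consistent).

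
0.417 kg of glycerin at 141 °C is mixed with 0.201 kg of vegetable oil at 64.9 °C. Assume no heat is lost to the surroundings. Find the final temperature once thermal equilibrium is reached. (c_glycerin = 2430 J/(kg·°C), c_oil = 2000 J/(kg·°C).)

T_f ≈ 119.4 °C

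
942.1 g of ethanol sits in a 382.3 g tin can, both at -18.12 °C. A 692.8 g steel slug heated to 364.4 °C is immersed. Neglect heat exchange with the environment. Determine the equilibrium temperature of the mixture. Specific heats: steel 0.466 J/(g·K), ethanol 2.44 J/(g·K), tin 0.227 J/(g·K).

T_f ≈ 27.5 °C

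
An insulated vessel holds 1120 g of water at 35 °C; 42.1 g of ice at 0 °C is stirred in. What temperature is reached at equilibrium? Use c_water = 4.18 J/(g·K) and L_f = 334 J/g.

Energy conservation, ΣQ = 0:
melt ice: 42.1×334 = 14061
  warm the meltwater: 175.98 T
  water: 4681.6(T − 35)
4857.6 T = 163856 − 14061 = 149795
T ≈ 30.84 °C. Since T > 0 °C, the all-ice-melts assumption holds.

T_f ≈ 30.8 °C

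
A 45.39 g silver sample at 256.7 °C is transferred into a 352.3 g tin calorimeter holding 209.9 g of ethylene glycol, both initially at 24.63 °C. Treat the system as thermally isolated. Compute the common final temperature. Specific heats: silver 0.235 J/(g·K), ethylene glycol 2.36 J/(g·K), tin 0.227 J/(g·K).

Taking heat into each body as positive, Σ m c ΔT = 0:
45.39·0.235·(T − 256.7) + 209.9·2.36·(T − 24.63) + 352.3·0.227·(T − 24.63) = 0
(10.67 + 495.36 + 79.97) T = 10.67·256.7 + 495.36·24.63 + 79.97·24.63
T ≈ 28.85 °C

T_f ≈ 28.9 °C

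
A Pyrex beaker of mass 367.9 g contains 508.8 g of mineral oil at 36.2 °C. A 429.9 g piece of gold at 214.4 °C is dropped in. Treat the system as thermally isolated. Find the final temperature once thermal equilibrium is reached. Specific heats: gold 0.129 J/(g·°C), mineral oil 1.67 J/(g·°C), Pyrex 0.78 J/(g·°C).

T_f ≈ 44.5 °C

Let T be the final temperature. ΣQ_i = 0:
429.9*0.129*(T − 214.4) + 508.8*1.67*(T − 36.2) + 367.9*0.78*(T − 36.2) = 0
55.46(T − 214.4) + 849.7(T − 36.2) + 286.96(T − 36.2) = 0
1192.1 T = 53037
T = 53037/1192.1 ≈ 44.49 °C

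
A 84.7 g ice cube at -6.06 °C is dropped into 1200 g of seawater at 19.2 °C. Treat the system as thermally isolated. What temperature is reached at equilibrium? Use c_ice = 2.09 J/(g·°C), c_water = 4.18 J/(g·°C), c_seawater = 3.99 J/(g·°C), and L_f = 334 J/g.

T_f ≈ 12.2 °C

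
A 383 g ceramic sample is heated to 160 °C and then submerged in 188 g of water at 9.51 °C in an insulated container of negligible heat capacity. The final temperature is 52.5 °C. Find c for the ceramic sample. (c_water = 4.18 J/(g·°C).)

Net heat exchanged in the isolated system is zero:
383·c·(52.5 − 160) + 188·4.18·(52.5 − 9.51) = 0
-41172 c = -33783
c = -33783/-41172 ≈ 0.8205 J/(g·°C)

c ≈ 0.821 J/(g·°C)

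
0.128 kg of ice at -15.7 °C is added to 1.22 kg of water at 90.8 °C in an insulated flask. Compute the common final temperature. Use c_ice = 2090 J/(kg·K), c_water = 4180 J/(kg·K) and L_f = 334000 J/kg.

T_f ≈ 73.8 °C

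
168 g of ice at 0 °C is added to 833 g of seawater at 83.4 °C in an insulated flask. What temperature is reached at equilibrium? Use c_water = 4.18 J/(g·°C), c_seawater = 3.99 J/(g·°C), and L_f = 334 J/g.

T_f ≈ 54.9 °C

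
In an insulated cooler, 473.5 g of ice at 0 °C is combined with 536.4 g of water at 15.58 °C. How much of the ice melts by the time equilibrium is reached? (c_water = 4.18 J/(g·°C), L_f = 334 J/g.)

Heat available from the water dropping to 0 °C: 536.4·4.18·15.58 = 34933 J.
To melt every bit of ice: 473.5·334 = 158149 J.
34933 J < 158149 J, so only part of the ice melts and the system sits at 0 °C.
m_melt = 34933 / L_f = 104.6 g.

m_melted ≈ 105 g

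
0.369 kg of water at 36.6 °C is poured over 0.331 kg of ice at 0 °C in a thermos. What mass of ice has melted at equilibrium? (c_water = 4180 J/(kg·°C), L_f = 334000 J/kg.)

m_melted ≈ 0.169 kg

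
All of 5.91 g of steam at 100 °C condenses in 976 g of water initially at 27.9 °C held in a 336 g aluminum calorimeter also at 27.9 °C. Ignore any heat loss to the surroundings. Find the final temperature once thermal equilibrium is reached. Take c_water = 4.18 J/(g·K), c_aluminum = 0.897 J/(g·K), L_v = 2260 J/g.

Energy balance with sensible and latent terms:
steam→water at 100 °C releases m L_v = 5.91·2260 = 13357
  condensate cools 100→T: 5.91·4.18·(T − 100) = 24.7(T − 100)
  original water: 4079.7(T − 27.9)
  cup: 301.39(T − 27.9)
4405.8 T = 13357 + 2470.4 + 122232 = 138059
T ≈ 31.34 °C (< 100 °C, so full condensation is consistent).

T_f ≈ 31.3 °C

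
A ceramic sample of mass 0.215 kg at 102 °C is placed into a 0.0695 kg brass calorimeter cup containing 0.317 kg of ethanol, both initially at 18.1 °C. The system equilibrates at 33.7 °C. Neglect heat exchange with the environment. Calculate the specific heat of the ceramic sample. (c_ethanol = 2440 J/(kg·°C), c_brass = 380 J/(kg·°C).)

Taking heat into each body as positive, Σ m c ΔT = 0:
0.215·c·(33.7 − 102) + 0.317·2440·(33.7 − 18.1) + 0.0695·380·(33.7 − 18.1) = 0
-14.68 c = -12478
c = -12478/-14.68 ≈ 849.8 J/(kg·°C)

c ≈ 850 J/(kg·°C)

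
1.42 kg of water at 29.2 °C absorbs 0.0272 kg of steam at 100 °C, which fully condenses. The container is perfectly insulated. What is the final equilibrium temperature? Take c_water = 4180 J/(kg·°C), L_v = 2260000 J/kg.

T_f ≈ 40.7 °C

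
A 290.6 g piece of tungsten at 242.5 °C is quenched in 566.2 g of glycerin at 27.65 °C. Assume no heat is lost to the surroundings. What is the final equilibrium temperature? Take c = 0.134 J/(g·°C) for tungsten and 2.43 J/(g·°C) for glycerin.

Energy conservation, ΣQ = 0:
290.6×0.134×(T − 242.5) + 566.2×2.43×(T − 27.65) = 0
38.94(T − 242.5) + 1375.9(T − 27.65) = 0
1414.8 T = 47486
T = 47486/1414.8 ≈ 33.56 °C

T_f ≈ 33.6 °C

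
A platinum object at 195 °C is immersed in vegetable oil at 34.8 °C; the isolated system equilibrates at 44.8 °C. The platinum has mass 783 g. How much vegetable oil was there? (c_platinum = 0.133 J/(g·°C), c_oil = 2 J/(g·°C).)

Heat lost by the platinum = heat gained by the oil:
783×0.133×(195 − 44.8) = m×2×(44.8 − 34.8)
20 m = 15642  ⇒  m ≈ 782.1 g

m ≈ 782 g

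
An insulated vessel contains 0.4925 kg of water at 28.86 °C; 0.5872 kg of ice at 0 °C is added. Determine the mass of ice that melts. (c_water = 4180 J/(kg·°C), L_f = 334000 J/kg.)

m_melted ≈ 0.178 kg

Heat available from the water dropping to 0 °C: 0.4925×4180×28.86 = 59413 J.
Melting all 0.5872 kg of ice would need 0.5872×334000 = 196125 J.
Since 59413 < 196125 J, not all the ice melts; equilibrium is at 0 °C.
m_melt = 59413 / L_f = 0.1779 kg.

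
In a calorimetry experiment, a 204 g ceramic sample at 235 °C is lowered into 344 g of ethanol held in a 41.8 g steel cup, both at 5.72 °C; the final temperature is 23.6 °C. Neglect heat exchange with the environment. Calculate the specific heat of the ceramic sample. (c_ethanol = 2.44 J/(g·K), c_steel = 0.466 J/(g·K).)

Net heat exchanged in the isolated system is zero:
204·c·(23.6 − 235) + 344·2.44·(23.6 − 5.72) + 41.8·0.466·(23.6 − 5.72) = 0
-43126 c = -15356
c = -15356/-43126 ≈ 0.3561 J/(g·K)

c ≈ 0.356 J/(g·K)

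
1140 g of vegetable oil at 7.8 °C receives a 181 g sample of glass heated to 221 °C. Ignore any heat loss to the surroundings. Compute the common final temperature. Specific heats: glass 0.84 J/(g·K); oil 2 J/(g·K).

T_f ≈ 21.1 °C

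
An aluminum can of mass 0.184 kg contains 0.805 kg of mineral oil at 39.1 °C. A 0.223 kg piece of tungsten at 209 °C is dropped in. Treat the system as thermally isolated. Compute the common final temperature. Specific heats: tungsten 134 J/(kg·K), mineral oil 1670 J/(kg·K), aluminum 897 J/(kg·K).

T_f ≈ 42.4 °C

T_f = Σ m_i c_i T_i / Σ m_i c_i:
T_f = (29.88·209 + 1344.4·39.1 + 165.05·39.1) / (29.88 + 1344.4 + 165.05)
    = 65263 / 1539.3 ≈ 42.40 °C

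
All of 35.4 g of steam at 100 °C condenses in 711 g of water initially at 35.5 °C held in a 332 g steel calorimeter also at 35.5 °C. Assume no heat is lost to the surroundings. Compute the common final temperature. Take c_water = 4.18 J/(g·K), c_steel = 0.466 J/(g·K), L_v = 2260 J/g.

T_f ≈ 62.8 °C

Energy conservation, ΣQ = 0:
steam→water at 100 °C releases m L_v = 35.4·2260 = 80004; condensed water 100 °C→T: 147.97(T − 100); water warms: 711·4.18·(T − 35.5) = 2972(T − 35.5); cup: 154.71(T − 35.5)
3274.7 T = 80004 + 14797 + 110998 = 205799
T ≈ 62.85 °C — below 100 °C, confirming all the steam condensed.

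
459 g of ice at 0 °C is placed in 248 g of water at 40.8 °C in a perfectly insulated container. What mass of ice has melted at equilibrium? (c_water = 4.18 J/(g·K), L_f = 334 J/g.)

Cooling the water to 0 °C releases 248·4.18·40.8 = 42295 J.
Melting all 459 g of ice would need 459·334 = 153306 J.
42295 J < 153306 J, so only part of the ice melts and the system sits at 0 °C.
m_melt = 42295 / L_f = 126.6 g.

m_melted ≈ 127 g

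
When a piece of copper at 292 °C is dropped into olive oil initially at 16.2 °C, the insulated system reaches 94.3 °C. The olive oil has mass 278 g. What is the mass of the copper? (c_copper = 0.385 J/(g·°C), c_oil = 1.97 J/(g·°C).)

m ≈ 562 g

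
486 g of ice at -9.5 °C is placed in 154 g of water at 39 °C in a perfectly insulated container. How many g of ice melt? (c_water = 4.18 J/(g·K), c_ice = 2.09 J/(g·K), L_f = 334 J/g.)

Heat available from the water dropping to 0 °C: 154×4.18×39 = 25105 J.
Of that, 486×2.09×9.5 = 9649.5 J goes to bring the ice to 0 °C, leaving 15456 J.
Melting all 486 g of ice would need 486×334 = 162324 J.
That's not enough to melt it all — equilibrium is at 0 °C with ice remaining.
m_melt = 15456 / L_f = 46.27 g.

m_melted ≈ 46.3 g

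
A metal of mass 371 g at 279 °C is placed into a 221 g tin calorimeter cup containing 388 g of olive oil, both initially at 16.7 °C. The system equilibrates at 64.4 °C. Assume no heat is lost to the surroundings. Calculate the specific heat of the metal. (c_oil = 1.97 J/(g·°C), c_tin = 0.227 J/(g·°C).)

c ≈ 0.488 J/(g·°C)

Conservation of energy gives ΣQ = 0:
371·c·(64.4 − 279) + 388·1.97·(64.4 − 16.7) + 221·0.227·(64.4 − 16.7) = 0
-79617 c = -38853
c = -38853/-79617 ≈ 0.488 J/(g·°C)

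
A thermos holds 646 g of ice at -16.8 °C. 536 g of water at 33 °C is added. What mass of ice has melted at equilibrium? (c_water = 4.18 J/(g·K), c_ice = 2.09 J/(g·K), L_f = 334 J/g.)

m_melted ≈ 153 g

Cooling the water to 0 °C releases 536·4.18·33 = 73936 J.
Of that, 646·2.09·16.8 = 22682 J goes to bring the ice to 0 °C, leaving 51253 J.
To melt every bit of ice: 646·334 = 215764 J.
Since 51253 < 215764 J, not all the ice melts; equilibrium is at 0 °C.
Mass melted = 51253/334 ≈ 153.5 g.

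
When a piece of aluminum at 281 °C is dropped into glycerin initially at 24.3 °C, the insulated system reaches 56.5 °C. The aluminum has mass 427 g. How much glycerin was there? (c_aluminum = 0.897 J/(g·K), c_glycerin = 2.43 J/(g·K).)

|Q_aluminum| = |Q_glycerin|:
427×0.897×(281 − 56.5) = m×2.43×(56.5 − 24.3)
78.25 m = 85988  ⇒  m ≈ 1099 g

m ≈ 1100 g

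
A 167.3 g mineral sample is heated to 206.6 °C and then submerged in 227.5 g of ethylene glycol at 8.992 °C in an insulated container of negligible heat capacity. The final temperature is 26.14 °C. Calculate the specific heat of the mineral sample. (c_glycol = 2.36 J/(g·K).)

c ≈ 0.305 J/(g·K)

Heat lost by the mineral sample = heat gained by the glycol:
167.3×c×(206.6 − 26.14) = 227.5×2.36×(26.14 − 8.992)
30191 c = 9206.8  ⇒  c ≈ 0.305 J/(g·K)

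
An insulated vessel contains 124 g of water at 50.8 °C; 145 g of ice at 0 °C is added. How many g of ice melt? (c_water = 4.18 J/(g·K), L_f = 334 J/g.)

Water can give up m c ΔT = 124·4.18·50.8 = 26331 J before reaching 0 °C.
To melt every bit of ice: 145·334 = 48430 J.
26331 J < 48430 J, so only part of the ice melts and the system sits at 0 °C.
m_melted·334 = 26331  ⇒  m_melted ≈ 78.83 g.

m_melted ≈ 78.8 g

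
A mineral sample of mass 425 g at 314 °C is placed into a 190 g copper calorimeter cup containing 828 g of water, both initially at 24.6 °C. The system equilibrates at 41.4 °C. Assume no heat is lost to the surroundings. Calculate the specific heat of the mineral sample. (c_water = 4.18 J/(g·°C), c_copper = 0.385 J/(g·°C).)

c ≈ 0.512 J/(g·°C)

Taking heat into each body as positive, Σ m c ΔT = 0:
425·c·(41.4 − 314) + 828·4.18·(41.4 − 24.6) + 190·0.385·(41.4 − 24.6) = 0
-115855 c = -59374
c = -59374/-115855 ≈ 0.5125 J/(g·°C)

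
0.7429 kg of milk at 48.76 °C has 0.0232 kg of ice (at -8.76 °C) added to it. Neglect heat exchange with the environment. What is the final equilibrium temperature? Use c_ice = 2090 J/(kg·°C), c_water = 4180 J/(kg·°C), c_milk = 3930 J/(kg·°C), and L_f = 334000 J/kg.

Setting the total heat transfer to zero:
warm ice to 0 °C: 0.0232×2090×(0 − (-8.76)) = 424.75; fusion: m_ice L_f = 0.0232×334000 = 7748.8; meltwater 0→T: 0.0232×4180×T = 96.98 T; milk cools: 0.7429×3930×(T − 48.76) = 2919.6(T − 48.76)
3016.6 T = 142360 − 8173.6 = 134186
T ≈ 44.48 °C — above 0 °C, consistent with complete melting.

T_f ≈ 44.5 °C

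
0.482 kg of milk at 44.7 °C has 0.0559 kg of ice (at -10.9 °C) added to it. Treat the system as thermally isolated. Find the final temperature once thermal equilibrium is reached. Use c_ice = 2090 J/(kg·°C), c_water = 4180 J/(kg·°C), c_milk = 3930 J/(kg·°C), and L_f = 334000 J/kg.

T_f ≈ 30.4 °C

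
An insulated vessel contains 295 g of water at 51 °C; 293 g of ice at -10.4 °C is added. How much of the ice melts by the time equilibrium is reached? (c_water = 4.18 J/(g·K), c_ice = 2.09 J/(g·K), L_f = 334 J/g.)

m_melted ≈ 169 g

Heat available from the water dropping to 0 °C: 295×4.18×51 = 62888 J.
Warming the ice to 0 °C takes 293×2.09×10.4 = 6368.6 J, leaving 56519 J for melting.
To melt every bit of ice: 293×334 = 97862 J.
56519 J < 97862 J, so only part of the ice melts and the system sits at 0 °C.
Mass melted = 56519/334 ≈ 169.2 g.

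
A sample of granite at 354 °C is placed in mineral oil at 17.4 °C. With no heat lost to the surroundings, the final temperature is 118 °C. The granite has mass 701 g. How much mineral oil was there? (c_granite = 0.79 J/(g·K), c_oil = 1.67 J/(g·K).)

Net heat exchanged in the isolated system is zero:
701×0.79×(118 − 354) + m×1.67×(118 − 17.4) = 0
168 m = 130694
m = 130694/168 ≈ 777.9 g

m ≈ 778 g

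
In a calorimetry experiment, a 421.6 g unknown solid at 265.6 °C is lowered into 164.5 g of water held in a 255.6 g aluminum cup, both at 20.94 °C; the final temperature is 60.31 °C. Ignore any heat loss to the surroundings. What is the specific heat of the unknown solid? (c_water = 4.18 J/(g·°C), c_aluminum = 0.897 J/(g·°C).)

c ≈ 0.417 J/(g·°C)

Energy conservation, ΣQ = 0:
421.6×c×(60.31 − 265.6) + 164.5×4.18×(60.31 − 20.94) + 255.6×0.897×(60.31 − 20.94) = 0
-86550 c = -36098
c = -36098/-86550 ≈ 0.4171 J/(g·°C)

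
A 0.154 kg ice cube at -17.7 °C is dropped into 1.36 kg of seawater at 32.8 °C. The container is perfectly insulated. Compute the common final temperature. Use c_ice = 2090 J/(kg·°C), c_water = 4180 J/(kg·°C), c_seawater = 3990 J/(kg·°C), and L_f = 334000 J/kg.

T_f ≈ 19.9 °C

Conservation of energy gives ΣQ = 0:
warm ice to 0 °C: 0.154·2090·(0 − (-17.7)) = 5696.9; fusion: m_ice L_f = 0.154·334000 = 51436; meltwater 0→T: 0.154·4180·T = 643.72 T; seawater: 5426.4(T − 32.8)
6070.1 T = 177986 − 57133 = 120853
T ≈ 19.91 °C. Since T > 0 °C, the all-ice-melts assumption holds.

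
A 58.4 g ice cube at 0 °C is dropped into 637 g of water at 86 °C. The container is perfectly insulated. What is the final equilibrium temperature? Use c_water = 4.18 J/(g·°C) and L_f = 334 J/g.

Conservation of energy gives ΣQ = 0:
fusion: m_ice L_f = 58.4×334 = 19506; meltwater 0→T: 58.4×4.18×T = 244.11 T; water cools: 637×4.18×(T − 86) = 2662.7(T − 86)
2906.8 T = 228989 − 19506 = 209483
T ≈ 72.07 °C — above 0 °C, consistent with complete melting.

T_f ≈ 72.1 °C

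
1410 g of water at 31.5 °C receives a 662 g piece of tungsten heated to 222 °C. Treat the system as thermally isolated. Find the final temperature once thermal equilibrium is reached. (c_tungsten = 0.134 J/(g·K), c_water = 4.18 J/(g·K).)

Energy conservation, ΣQ = 0:
662*0.134*(T − 222) + 1410*4.18*(T − 31.5) = 0
88.71(T − 222) + 5893.8(T − 31.5) = 0
(88.71 + 5893.8) T = 88.71*222 + 5893.8*31.5
T ≈ 34.32 °C

T_f ≈ 34.3 °C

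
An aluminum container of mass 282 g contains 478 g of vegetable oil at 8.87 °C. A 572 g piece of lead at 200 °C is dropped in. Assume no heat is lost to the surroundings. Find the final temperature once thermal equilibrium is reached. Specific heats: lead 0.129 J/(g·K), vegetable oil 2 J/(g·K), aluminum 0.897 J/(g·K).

Let T be the final temperature. ΣQ_i = 0:
572×0.129×(T − 200) + 478×2×(T − 8.87) + 282×0.897×(T − 8.87) = 0
73.79(T − 200) + 956(T − 8.87) + 252.95(T − 8.87) = 0
1282.7 T = 25481
T ≈ 19.86 °C

T_f ≈ 19.9 °C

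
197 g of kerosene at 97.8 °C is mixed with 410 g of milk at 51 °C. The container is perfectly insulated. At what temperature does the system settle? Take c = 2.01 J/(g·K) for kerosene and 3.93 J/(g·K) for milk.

T_f ≈ 60.2 °C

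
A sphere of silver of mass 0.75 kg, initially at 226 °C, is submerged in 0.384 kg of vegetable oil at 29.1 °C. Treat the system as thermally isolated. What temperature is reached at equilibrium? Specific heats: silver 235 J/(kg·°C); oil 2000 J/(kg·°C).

Taking heat into each body as positive, Σ m c ΔT = 0:
0.75·235·(T − 226) + 0.384·2000·(T − 29.1) = 0
176.25(T − 226) + 768(T − 29.1) = 0
944.25 T = 62181
T = 62181 / 944.25 = 65.9 °C

T_f ≈ 65.9 °C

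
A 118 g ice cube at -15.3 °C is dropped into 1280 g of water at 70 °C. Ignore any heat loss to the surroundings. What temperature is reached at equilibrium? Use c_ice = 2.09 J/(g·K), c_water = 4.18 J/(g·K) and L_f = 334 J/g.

Net heat exchanged in the isolated system is zero:
warm ice to 0 °C: 118·2.09·(0 − (-15.3)) = 3773.3; latent heat to melt: 118·334 = 39412; warm the meltwater: 493.24 T; water cools: 1280·4.18·(T − 70) = 5350.4(T − 70)
5843.6 T = 374528 − 43185 = 331343
T ≈ 56.70 °C. Since T > 0 °C, the all-ice-melts assumption holds.

T_f ≈ 56.7 °C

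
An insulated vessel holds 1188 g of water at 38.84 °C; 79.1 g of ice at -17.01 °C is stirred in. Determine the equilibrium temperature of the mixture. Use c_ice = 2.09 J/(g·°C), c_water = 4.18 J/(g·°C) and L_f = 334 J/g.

Sum of m c ΔT and latent-heat terms is zero:
warm ice to 0 °C: 79.1×2.09×(0 − (-17.01)) = 2812.1; fusion: m_ice L_f = 79.1×334 = 26419; warm the meltwater: 330.64 T; water cools: 1188×4.18×(T − 38.84) = 4965.8(T − 38.84)
5296.5 T = 192873 − 29231 = 163642
T ≈ 30.90 °C — above 0 °C, consistent with complete melting.

T_f ≈ 30.9 °C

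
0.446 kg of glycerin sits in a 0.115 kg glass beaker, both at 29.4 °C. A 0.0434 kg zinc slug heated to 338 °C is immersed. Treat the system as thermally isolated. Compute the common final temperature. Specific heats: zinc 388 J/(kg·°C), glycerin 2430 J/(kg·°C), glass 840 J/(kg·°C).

Net heat exchanged in the isolated system is zero:
0.0434·388·(T − 338) + 0.446·2430·(T − 29.4) + 0.115·840·(T − 29.4) = 0
16.84(T − 338) + 1083.8(T − 29.4) + 96.6(T − 29.4) = 0
(16.84 + 1083.8 + 96.6) T = 16.84·338 + 1083.8·29.4 + 96.6·29.4
T ≈ 33.74 °C

T_f ≈ 33.7 °C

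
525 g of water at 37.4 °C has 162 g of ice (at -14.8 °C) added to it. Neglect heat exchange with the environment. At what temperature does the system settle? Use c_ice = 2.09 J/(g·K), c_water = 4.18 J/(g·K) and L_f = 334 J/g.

T_f ≈ 8.0 °C

Energy conservation, ΣQ = 0:
warm ice to 0 °C: 162×2.09×(0 − (-14.8)) = 5011
  latent heat to melt: 162×334 = 54108
  warm the meltwater: 677.16 T
  water: 2194.5(T − 37.4)
2871.7 T = 82074 − 59119 = 22955
T ≈ 7.99 °C — above 0 °C, consistent with complete melting.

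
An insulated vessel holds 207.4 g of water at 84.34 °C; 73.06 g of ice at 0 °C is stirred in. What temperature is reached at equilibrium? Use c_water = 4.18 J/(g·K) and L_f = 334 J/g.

T_f ≈ 41.6 °C

Energy conservation, ΣQ = 0:
fusion: m_ice L_f = 73.06×334 = 24402
  warm the meltwater: 305.39 T
  water: 866.93(T − 84.34)
1172.3 T = 73117 − 24402 = 48715
T ≈ 41.55 °C. Since T > 0 °C, the all-ice-melts assumption holds.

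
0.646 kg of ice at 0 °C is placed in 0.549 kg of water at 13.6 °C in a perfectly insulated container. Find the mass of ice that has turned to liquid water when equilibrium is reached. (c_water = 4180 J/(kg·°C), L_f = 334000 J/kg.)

m_melted ≈ 0.0934 kg

Heat available from the water dropping to 0 °C: 0.549·4180·13.6 = 31210 J.
Melting all 0.646 kg of ice would need 0.646·334000 = 215764 J.
31210 J < 215764 J, so only part of the ice melts and the system sits at 0 °C.
m_melt = 31210 / L_f = 0.09344 kg.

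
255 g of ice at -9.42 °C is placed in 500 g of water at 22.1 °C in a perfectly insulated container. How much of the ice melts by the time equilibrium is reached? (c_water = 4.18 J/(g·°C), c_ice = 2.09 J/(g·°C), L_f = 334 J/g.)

m_melted ≈ 123 g

Heat available from the water dropping to 0 °C: 500×4.18×22.1 = 46189 J.
Of that, 255×2.09×9.42 = 5020.4 J goes to bring the ice to 0 °C, leaving 41169 J.
Melting all 255 g of ice would need 255×334 = 85170 J.
Since 41169 < 85170 J, not all the ice melts; equilibrium is at 0 °C.
m_melted×334 = 41169  ⇒  m_melted ≈ 123.3 g.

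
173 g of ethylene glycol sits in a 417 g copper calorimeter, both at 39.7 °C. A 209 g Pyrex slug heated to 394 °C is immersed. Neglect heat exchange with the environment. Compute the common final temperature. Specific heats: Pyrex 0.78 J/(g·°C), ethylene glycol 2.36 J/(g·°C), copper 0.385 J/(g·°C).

T_f ≈ 118.6 °C

Taking heat into each body as positive, Σ m c ΔT = 0:
209×0.78×(T − 394) + 173×2.36×(T − 39.7) + 417×0.385×(T − 39.7) = 0
163.02(T − 394) + 408.28(T − 39.7) + 160.55(T − 39.7) = 0
(163.02 + 408.28 + 160.55) T = 163.02×394 + 408.28×39.7 + 160.55×39.7
T ≈ 118.62 °C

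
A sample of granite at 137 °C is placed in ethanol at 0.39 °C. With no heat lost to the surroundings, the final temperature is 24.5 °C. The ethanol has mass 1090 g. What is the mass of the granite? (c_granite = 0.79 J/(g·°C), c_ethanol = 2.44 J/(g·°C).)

Heat gained plus heat lost sum to zero:
m×0.79×(24.5 − 137) + 1090×2.44×(24.5 − 0.39) = 0
-88.88 m = -64123
m = -64123/-88.88 ≈ 721.5 g

m ≈ 721 g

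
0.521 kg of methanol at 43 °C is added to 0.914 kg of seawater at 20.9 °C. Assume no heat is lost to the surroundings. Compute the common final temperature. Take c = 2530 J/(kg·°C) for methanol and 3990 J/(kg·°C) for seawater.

T_f ≈ 26.8 °C

Heat lost by the methanol equals heat gained by the seawater:
0.521×2530×(43 − T) = 0.914×3990×(T − 20.9)
1318.1(43 − T) = 3646.9(T − 20.9)
4965 T = 132899  ⇒  T ≈ 26.77 °C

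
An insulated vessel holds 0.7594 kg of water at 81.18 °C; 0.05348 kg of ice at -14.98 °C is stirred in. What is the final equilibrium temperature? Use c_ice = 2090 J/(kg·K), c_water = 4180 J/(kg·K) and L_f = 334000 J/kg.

T_f ≈ 70.1 °C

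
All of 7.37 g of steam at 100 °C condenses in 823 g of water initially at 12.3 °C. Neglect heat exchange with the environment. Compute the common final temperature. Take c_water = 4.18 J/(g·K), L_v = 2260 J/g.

T_f ≈ 17.9 °C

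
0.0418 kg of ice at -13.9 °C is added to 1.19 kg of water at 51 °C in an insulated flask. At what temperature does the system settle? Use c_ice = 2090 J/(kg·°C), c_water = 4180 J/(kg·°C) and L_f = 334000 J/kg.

Energy conservation, ΣQ = 0:
ice -13.9→0 °C: 0.0418×2090×13.9 = 1214.3; latent heat to melt: 0.0418×334000 = 13961; meltwater 0→T: 0.0418×4180×T = 174.72 T; water cools: 1.19×4180×(T − 51) = 4974.2(T − 51)
5148.9 T = 253684 − 15176 = 238509
T ≈ 46.32 °C — above 0 °C, consistent with complete melting.

T_f ≈ 46.3 °C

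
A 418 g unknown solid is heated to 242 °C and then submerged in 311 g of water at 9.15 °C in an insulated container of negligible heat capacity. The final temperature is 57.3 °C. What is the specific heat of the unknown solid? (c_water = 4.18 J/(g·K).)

Setting the total heat transfer to zero:
418×c×(57.3 − 242) + 311×4.18×(57.3 − 9.15) = 0
-77205 c = -62594
c = -62594/-77205 ≈ 0.8108 J/(g·K)

c ≈ 0.811 J/(g·K)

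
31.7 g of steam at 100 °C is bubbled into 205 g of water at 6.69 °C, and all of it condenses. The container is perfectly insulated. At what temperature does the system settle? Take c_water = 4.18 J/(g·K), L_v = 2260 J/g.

T_f ≈ 91.6 °C

Setting the total heat transfer to zero:
latent heat released on condensation: 31.7·2260 = 71642
  condensate cools 100→T: 31.7·4.18·(T − 100) = 132.51(T − 100)
  original water: 856.9(T − 6.69)
989.41 T = 71642 + 13251 + 5732.7 = 90625
T ≈ 91.60 °C (< 100 °C, so full condensation is consistent).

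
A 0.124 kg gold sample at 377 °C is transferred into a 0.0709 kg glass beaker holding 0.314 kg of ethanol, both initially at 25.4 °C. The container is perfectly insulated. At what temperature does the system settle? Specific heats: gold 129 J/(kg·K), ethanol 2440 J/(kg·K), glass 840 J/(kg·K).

Net heat exchanged in the isolated system is zero:
0.124×129×(T − 377) + 0.314×2440×(T − 25.4) + 0.0709×840×(T − 25.4) = 0
16(T − 377) + 766.16(T − 25.4) + 59.56(T − 25.4) = 0
(16 + 766.16 + 59.56) T = 16×377 + 766.16×25.4 + 59.56×25.4
T = 27004/841.71 ≈ 32.08 °C

T_f ≈ 32.1 °C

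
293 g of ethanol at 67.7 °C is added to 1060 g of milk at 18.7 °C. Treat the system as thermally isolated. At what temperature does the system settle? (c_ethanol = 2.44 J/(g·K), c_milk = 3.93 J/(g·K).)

T_f ≈ 25.9 °C

Set heat shed by the hot body equal to heat absorbed by the cold body:
293·2.44·(67.7 − T) = 1060·3.93·(T − 18.7)
714.92(67.7 − T) = 4165.8(T − 18.7)
4880.7 T = 126301  ⇒  T ≈ 25.88 °C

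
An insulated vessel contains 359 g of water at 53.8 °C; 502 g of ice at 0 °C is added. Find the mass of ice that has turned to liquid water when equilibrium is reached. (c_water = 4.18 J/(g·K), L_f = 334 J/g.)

m_melted ≈ 242 g

Cooling the water to 0 °C releases 359×4.18×53.8 = 80733 J.
Fully melting the ice requires m_ice L_f = 502×334 = 167668 J.
80733 J < 167668 J, so only part of the ice melts and the system sits at 0 °C.
Mass melted = 80733/334 ≈ 241.7 g.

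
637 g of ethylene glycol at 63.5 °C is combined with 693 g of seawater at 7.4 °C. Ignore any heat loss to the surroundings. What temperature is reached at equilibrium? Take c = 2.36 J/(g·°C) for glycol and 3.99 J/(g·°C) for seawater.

T_f ≈ 27.2 °C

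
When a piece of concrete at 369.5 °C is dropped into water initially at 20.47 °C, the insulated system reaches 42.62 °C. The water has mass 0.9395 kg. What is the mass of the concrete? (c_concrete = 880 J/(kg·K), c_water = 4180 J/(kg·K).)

Taking heat into each body as positive, Σ m c ΔT = 0:
m×880×(42.62 − 369.5) + 0.9395×4180×(42.62 − 20.47) = 0
-287654 m = -86985
m = -86985/-287654 ≈ 0.3024 kg

m ≈ 0.302 kg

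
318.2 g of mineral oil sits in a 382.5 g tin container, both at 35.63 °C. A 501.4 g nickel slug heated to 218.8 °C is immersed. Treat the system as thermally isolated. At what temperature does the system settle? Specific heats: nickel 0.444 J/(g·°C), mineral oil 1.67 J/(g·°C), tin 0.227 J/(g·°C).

T_f ≈ 84.1 °C

T_f = Σ m_i c_i T_i / Σ m_i c_i:
T_f = (222.62*218.8 + 531.39*35.63 + 86.83*35.63) / (222.62 + 531.39 + 86.83)
    = 70737 / 840.84 ≈ 84.13 °C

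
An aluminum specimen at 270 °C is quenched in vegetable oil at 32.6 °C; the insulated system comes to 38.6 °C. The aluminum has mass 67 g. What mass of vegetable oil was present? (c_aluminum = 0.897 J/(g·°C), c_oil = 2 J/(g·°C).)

Setting the total heat transfer to zero:
67×0.897×(38.6 − 270) + m×2×(38.6 − 32.6) = 0
12 m = 13907
m = 13907/12 ≈ 1159 g

m ≈ 1160 g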